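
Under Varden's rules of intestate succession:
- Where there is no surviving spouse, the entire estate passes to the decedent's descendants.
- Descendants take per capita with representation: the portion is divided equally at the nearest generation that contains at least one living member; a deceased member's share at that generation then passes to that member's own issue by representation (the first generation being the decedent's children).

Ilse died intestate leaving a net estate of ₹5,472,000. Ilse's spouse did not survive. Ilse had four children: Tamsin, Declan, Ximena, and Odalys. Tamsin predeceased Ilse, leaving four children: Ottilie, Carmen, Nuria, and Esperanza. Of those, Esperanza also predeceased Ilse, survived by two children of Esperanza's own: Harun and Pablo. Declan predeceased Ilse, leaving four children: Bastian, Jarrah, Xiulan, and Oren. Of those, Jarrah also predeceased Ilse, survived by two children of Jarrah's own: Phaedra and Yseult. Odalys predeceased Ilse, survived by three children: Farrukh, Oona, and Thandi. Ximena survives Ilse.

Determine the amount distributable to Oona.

Oona receives ₹456,000.

The entire ₹5,472,000 passes to the descendants.
That amount (₹5,472,000) is divided into 4 shares of ₹1,368,000: Ximena takes ₹1,368,000; Tamsin's ₹1,368,000 share passes to Tamsin's issue; Declan's ₹1,368,000 share passes to Declan's issue; Odalys's ₹1,368,000 share passes to Odalys's issue.
Tamsin's share (₹1,368,000) is divided into 4 shares of ₹342,000: Ottilie, Carmen, and Nuria each take ₹342,000; Esperanza's ₹342,000 share passes to Esperanza's issue.
Esperanza's share (₹342,000) is divided into 2 shares of ₹171,000: Harun and Pablo each take ₹171,000.
Declan's share (₹1,368,000) is divided into 4 shares of ₹342,000: Bastian, Xiulan, and Oren each take ₹342,000; Jarrah's ₹342,000 share passes to Jarrah's issue.
Jarrah's share (₹342,000) is divided into 2 shares of ₹171,000: Phaedra and Yseult each take ₹171,000.
Odalys's share (₹1,368,000) is divided into 3 shares of ₹456,000: Farrukh, Oona, and Thandi each take ₹456,000.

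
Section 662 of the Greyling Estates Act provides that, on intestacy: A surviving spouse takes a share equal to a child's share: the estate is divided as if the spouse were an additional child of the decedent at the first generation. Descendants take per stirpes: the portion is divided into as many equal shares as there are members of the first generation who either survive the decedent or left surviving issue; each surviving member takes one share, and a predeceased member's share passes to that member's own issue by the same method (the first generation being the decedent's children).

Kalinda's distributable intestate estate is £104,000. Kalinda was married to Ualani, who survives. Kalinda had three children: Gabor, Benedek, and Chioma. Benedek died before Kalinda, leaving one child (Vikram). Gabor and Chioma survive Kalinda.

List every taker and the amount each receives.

The spouse counts as an additional share at the children's level, so there are 4 primary shares of £26,000. Ualani takes one such share (£26,000).
The children's combined portion (£78,000) is divided into 3 shares of £26,000: Gabor and Chioma each take £26,000; Benedek's £26,000 share passes to Benedek's issue.
Benedek's share (£26,000) passes entirely to Vikram.

Ualani: £26,000; Gabor: £26,000; Vikram: £26,000; Chioma: £26,000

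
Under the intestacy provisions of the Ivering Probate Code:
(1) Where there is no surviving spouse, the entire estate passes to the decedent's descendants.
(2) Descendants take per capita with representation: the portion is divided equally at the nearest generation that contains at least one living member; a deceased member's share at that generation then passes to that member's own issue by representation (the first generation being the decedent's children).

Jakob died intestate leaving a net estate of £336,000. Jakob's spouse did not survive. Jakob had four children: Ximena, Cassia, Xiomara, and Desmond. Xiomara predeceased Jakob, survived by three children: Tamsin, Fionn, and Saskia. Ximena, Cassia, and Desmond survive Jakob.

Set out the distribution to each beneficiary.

The entire £336,000 passes to the descendants.
That amount (£336,000) is divided into 4 shares of £84,000: Ximena, Cassia, and Desmond each take £84,000; Xiomara's £84,000 share passes to Xiomara's issue.
Xiomara's share (£84,000) is divided into 3 shares of £28,000: Tamsin, Fionn, and Saskia each take £28,000.

Ximena: £84,000; Cassia: £84,000; Tamsin: £28,000; Fionn: £28,000; Saskia: £28,000; Desmond: £84,000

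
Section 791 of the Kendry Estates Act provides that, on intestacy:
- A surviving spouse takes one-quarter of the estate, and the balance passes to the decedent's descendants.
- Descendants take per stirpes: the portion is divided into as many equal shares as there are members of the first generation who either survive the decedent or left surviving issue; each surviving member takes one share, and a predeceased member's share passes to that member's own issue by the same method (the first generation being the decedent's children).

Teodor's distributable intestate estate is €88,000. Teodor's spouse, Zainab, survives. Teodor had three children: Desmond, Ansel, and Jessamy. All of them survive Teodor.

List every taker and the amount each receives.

Zainab: €22,000; Desmond: €22,000; Ansel: €22,000; Jessamy: €22,000

Zainab takes one-quarter of €88,000 = €22,000. The remaining €66,000 passes to the descendants.
The descendants' portion (€66,000) is divided into 3 shares of €22,000: Desmond, Ansel, and Jessamy each take €22,000.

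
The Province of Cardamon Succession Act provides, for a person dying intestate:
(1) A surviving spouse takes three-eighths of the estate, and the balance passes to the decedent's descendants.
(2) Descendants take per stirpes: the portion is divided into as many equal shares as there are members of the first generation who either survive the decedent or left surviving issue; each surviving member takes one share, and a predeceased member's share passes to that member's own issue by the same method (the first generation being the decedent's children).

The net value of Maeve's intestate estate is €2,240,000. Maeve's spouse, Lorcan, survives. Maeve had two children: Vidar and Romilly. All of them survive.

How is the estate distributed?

Lorcan takes three-eighths of €2,240,000 = €840,000. The remaining €1,400,000 passes to the descendants.
The descendants' portion (€1,400,000) is divided into 2 shares of €700,000: Vidar and Romilly each take €700,000.

Lorcan: €840,000; Vidar: €700,000; Romilly: €700,000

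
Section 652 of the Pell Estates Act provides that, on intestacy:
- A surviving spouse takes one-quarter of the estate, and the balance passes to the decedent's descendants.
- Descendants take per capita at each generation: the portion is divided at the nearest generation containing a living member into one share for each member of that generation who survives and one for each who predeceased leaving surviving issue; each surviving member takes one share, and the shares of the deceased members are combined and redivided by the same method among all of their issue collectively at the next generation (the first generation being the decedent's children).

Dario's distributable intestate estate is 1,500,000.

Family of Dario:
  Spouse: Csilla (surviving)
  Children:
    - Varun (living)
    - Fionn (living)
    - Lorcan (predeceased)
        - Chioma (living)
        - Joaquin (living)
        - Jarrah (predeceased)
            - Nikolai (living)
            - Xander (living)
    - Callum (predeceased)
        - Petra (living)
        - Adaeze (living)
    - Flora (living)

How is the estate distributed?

Csilla takes one-quarter of 1,500,000 = 375,000. The remaining 1,125,000 passes to the descendants.
The descendants' portion (1,125,000) is divided at the children's generation into 5 shares of 225,000. Varun, Fionn, and Flora each take 225,000. The 2 shares of the deceased (Lorcan and Callum) are combined into a pool of 450,000.
That pool (450,000) is divided at the grandchildren's generation into 5 shares of 90,000. Chioma, Joaquin, Petra, and Adaeze each take 90,000. The remaining share for the deceased Jarrah (90,000) is carried to the next generation.
That pool (90,000) is divided at the great-grandchildren's generation equally among Nikolai and Xander: 45,000 each.

Csilla: 375,000; Varun: 225,000; Fionn: 225,000; Chioma: 90,000; Joaquin: 90,000; Nikolai: 45,000; Xander: 45,000; Petra: 90,000; Adaeze: 90,000; Flora: 225,000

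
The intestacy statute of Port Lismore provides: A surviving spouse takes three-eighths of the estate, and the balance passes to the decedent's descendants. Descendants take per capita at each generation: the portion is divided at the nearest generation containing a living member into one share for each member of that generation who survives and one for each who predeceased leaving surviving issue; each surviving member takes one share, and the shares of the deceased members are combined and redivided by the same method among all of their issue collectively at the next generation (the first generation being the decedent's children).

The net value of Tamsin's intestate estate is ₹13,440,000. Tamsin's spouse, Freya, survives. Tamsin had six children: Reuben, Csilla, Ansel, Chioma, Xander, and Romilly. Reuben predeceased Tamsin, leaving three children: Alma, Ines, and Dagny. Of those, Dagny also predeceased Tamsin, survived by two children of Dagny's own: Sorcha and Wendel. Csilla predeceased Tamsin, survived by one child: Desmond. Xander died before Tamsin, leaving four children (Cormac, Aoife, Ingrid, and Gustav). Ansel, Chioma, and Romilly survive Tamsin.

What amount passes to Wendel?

Wendel receives ₹262,500.

Freya takes three-eighths of ₹13,440,000 = ₹5,040,000. The remaining ₹8,400,000 passes to the descendants.
The descendants' portion (₹8,400,000) is divided at the children's generation into 6 shares of ₹1,400,000. Ansel, Chioma, and Romilly each take ₹1,400,000. The 3 shares of the deceased (Reuben, Csilla, and Xander) are combined into a pool of ₹4,200,000.
That pool (₹4,200,000) is divided at the grandchildren's generation into 8 shares of ₹525,000. Alma, Ines, Desmond, Cormac, Aoife, Ingrid, and Gustav each take ₹525,000. The remaining share for the deceased Dagny (₹525,000) is carried to the next generation.
That pool (₹525,000) is divided at the great-grandchildren's generation equally among Sorcha and Wendel: ₹262,500 each.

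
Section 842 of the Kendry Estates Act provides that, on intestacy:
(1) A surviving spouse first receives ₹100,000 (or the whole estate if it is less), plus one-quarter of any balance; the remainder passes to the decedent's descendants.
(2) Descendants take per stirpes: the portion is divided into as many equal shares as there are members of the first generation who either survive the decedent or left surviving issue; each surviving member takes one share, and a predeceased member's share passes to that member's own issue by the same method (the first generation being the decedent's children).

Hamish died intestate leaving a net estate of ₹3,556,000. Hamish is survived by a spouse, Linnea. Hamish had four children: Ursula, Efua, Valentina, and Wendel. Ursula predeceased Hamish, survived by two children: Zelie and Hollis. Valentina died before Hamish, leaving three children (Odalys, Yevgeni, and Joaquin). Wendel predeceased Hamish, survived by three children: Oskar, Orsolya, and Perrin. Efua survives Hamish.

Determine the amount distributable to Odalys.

Odalys receives ₹216,000.

Linnea first takes ₹100,000, leaving a balance of ₹3,456,000. Linnea then takes one-quarter of the balance (₹864,000), for a total of ₹964,000. The remaining ₹2,592,000 passes to the descendants.
The descendants' portion (₹2,592,000) is divided into 4 shares of ₹648,000: Efua takes ₹648,000; Ursula's ₹648,000 share passes to Ursula's issue; Valentina's ₹648,000 share passes to Valentina's issue; Wendel's ₹648,000 share passes to Wendel's issue.
Ursula's share (₹648,000) is divided into 2 shares of ₹324,000: Zelie and Hollis each take ₹324,000.
Valentina's share (₹648,000) is divided into 3 shares of ₹216,000: Odalys, Yevgeni, and Joaquin each take ₹216,000.
Wendel's share (₹648,000) is divided into 3 shares of ₹216,000: Oskar, Orsolya, and Perrin each take ₹216,000.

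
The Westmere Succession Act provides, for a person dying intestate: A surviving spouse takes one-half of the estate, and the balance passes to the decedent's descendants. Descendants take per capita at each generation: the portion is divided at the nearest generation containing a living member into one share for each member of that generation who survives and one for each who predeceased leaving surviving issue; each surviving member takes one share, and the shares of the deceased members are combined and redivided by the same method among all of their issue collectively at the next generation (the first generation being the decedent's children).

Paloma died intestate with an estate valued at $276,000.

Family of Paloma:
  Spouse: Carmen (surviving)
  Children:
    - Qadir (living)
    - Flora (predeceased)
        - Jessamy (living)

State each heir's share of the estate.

Carmen: $138,000; Qadir: $69,000; Jessamy: $69,000

Carmen takes one-half of $276,000 = $138,000. The remaining $138,000 passes to the descendants.
The descendants' portion ($138,000) is divided at the children's generation into 2 shares of $69,000. Qadir takes $69,000. The remaining share for the deceased Flora ($69,000) is carried to the next generation.
That pool ($69,000) passes entirely to Jessamy, the sole taker at the grandchildren's generation.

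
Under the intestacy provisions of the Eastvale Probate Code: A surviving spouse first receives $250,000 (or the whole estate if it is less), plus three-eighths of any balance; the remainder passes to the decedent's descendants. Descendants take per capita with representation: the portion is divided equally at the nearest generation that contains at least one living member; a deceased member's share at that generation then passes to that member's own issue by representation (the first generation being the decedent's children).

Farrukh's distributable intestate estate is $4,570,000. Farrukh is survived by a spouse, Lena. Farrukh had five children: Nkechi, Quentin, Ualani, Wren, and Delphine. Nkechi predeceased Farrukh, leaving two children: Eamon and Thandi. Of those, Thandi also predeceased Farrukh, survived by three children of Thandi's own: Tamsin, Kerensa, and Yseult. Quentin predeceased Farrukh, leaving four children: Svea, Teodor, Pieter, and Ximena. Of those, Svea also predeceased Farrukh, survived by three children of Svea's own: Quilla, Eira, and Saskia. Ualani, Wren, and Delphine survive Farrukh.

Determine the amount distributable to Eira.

Lena first takes $250,000, leaving a balance of $4,320,000. Lena then takes three-eighths of the balance ($1,620,000), for a total of $1,870,000. The remaining $2,700,000 passes to the descendants.
The descendants' portion ($2,700,000) is divided into 5 shares of $540,000: Ualani, Wren, and Delphine each take $540,000; Nkechi's $540,000 share passes to Nkechi's issue; Quentin's $540,000 share passes to Quentin's issue.
Nkechi's share ($540,000) is divided into 2 shares of $270,000: Eamon takes $270,000; Thandi's $270,000 share passes to Thandi's issue.
Thandi's share ($270,000) is divided into 3 shares of $90,000: Tamsin, Kerensa, and Yseult each take $90,000.
Quentin's share ($540,000) is divided into 4 shares of $135,000: Teodor, Pieter, and Ximena each take $135,000; Svea's $135,000 share passes to Svea's issue.
Svea's share ($135,000) is divided into 3 shares of $45,000: Quilla, Eira, and Saskia each take $45,000.

Eira receives $45,000.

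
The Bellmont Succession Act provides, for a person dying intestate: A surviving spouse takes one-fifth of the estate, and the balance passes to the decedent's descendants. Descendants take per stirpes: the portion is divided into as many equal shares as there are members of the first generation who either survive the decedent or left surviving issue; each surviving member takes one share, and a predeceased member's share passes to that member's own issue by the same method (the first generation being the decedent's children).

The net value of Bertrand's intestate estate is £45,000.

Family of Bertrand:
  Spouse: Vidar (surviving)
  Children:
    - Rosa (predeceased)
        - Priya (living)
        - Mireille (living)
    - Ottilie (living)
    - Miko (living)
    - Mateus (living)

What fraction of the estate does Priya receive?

Vidar takes one-fifth of £45,000 = £9,000. The remaining £36,000 passes to the descendants.
The descendants' portion (£36,000) is divided into 4 shares of £9,000: Ottilie, Miko, and Mateus each take £9,000; Rosa's £9,000 share passes to Rosa's issue.
Rosa's share (£9,000) is divided into 2 shares of £4,500: Priya and Mireille each take £4,500.

Priya receives 1/10 of the estate.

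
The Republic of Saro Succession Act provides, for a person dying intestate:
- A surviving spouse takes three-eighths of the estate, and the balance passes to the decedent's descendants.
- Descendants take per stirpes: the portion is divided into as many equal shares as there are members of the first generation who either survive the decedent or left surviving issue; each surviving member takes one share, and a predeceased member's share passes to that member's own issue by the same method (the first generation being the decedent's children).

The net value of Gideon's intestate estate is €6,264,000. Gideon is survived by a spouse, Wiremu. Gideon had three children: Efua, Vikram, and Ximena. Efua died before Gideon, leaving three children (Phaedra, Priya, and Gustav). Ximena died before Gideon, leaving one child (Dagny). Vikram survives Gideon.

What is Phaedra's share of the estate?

Wiremu takes three-eighths of €6,264,000 = €2,349,000. The remaining €3,915,000 passes to the descendants.
The descendants' portion (€3,915,000) is divided into 3 shares of €1,305,000: Vikram takes €1,305,000; Efua's €1,305,000 share passes to Efua's issue; Ximena's €1,305,000 share passes to Ximena's issue.
Efua's share (€1,305,000) is divided into 3 shares of €435,000: Phaedra, Priya, and Gustav each take €435,000.
Ximena's share (€1,305,000) passes entirely to Dagny.

Phaedra receives €435,000.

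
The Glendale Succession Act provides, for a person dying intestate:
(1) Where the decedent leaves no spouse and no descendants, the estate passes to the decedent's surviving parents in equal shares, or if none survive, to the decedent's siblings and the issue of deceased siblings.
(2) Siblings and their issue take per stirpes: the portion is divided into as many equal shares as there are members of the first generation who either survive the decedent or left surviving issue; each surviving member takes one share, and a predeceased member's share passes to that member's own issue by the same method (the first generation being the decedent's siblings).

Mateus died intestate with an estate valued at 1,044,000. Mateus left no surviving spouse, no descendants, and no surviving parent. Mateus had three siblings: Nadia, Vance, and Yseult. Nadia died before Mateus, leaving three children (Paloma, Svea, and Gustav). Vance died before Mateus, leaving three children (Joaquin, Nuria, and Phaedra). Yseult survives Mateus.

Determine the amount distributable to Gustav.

The entire 1,044,000 passes to the siblings and their issue.
That amount (1,044,000) is divided into 3 shares of 348,000: Yseult takes 348,000; Nadia's 348,000 share passes to Nadia's issue; Vance's 348,000 share passes to Vance's issue.
Nadia's share (348,000) is divided into 3 shares of 116,000: Paloma, Svea, and Gustav each take 116,000.
Vance's share (348,000) is divided into 3 shares of 116,000: Joaquin, Nuria, and Phaedra each take 116,000.

Gustav receives 116,000.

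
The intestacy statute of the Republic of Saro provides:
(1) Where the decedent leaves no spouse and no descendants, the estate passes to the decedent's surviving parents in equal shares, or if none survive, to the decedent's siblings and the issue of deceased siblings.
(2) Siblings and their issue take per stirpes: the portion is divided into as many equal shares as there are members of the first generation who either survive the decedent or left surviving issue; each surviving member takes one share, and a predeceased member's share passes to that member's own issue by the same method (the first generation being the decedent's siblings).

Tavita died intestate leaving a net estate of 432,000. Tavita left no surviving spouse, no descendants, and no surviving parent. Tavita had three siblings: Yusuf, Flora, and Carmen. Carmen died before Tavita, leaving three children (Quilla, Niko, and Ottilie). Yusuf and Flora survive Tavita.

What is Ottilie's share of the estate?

Ottilie receives 48,000.

The entire 432,000 passes to the siblings and their issue.
That amount (432,000) is divided into 3 shares of 144,000: Yusuf and Flora each take 144,000; Carmen's 144,000 share passes to Carmen's issue.
Carmen's share (144,000) is divided into 3 shares of 48,000: Quilla, Niko, and Ottilie each take 48,000.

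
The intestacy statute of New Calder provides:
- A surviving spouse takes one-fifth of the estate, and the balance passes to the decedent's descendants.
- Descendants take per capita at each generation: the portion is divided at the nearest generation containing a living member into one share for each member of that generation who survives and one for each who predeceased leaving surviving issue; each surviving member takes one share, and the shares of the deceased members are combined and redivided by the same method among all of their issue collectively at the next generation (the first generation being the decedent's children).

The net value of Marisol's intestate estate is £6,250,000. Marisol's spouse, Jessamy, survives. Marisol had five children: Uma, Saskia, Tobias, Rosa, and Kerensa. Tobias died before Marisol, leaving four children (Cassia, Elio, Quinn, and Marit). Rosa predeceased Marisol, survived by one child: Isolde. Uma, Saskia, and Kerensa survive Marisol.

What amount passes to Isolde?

Isolde receives £400,000.

Jessamy takes one-fifth of £6,250,000 = £1,250,000. The remaining £5,000,000 passes to the descendants.
The descendants' portion (£5,000,000) is divided at the children's generation into 5 shares of £1,000,000. Uma, Saskia, and Kerensa each take £1,000,000. The 2 shares of the deceased (Tobias and Rosa) are combined into a pool of £2,000,000.
That pool (£2,000,000) is divided at the grandchildren's generation equally among Cassia, Elio, Quinn, Marit, and Isolde: £400,000 each.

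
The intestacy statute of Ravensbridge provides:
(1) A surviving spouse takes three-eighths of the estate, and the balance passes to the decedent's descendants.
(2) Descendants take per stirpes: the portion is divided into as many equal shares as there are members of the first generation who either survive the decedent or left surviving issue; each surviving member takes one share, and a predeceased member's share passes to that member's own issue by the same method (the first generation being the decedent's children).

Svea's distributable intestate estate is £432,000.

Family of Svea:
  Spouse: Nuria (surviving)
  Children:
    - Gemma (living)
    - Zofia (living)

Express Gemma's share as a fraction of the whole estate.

Nuria takes three-eighths of £432,000 = £162,000. The remaining £270,000 passes to the descendants.
The descendants' portion (£270,000) is divided into 2 shares of £135,000: Gemma and Zofia each take £135,000.

Gemma receives 5/16 of the estate.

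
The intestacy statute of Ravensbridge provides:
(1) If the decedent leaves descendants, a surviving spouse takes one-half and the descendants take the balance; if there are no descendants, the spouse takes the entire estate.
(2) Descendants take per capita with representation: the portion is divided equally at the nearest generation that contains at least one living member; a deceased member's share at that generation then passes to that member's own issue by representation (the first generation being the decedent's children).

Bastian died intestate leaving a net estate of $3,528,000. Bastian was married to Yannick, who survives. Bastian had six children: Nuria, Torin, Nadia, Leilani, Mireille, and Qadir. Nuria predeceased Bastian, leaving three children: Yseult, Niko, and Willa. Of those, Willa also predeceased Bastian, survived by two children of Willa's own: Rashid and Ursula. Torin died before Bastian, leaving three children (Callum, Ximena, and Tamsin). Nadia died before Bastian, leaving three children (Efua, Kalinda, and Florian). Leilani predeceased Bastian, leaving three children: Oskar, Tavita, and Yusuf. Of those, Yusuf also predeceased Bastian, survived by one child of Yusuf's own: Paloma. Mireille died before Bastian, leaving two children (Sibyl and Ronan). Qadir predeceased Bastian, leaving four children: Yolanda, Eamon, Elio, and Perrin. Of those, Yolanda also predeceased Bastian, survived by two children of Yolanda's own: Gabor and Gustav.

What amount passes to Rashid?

Yannick takes one-half of $3,528,000 = $1,764,000. The remaining $1,764,000 passes to the descendants.
No child survives, so the initial division is made at the grandchildren's generation.
The descendants' portion ($1,764,000) is divided into 18 shares of $98,000: Yseult, Niko, Callum, Ximena, Tamsin, Efua, Kalinda, Florian, Oskar, Tavita, Sibyl, Ronan, Eamon, Elio, and Perrin each take $98,000; Willa's $98,000 share passes to Willa's issue; Yusuf's $98,000 share passes to Yusuf's issue; Yolanda's $98,000 share passes to Yolanda's issue.
Willa's share ($98,000) is divided into 2 shares of $49,000: Rashid and Ursula each take $49,000.
Yusuf's share ($98,000) passes entirely to Paloma.
Yolanda's share ($98,000) is divided into 2 shares of $49,000: Gabor and Gustav each take $49,000.

Rashid receives $49,000.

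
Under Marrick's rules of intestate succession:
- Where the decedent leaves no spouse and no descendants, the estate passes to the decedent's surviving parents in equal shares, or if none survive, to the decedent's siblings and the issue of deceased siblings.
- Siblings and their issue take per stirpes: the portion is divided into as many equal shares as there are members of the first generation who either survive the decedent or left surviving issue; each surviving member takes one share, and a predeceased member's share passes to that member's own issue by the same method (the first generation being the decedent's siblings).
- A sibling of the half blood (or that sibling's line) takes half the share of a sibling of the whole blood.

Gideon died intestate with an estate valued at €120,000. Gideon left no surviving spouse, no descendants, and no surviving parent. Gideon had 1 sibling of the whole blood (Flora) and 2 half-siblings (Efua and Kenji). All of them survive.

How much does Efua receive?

The entire €120,000 passes to the siblings and their issue.
Counting each half-blood sibling's line as half a unit, there are 2 units in €120,000, so one unit is €60,000. Whole-blood lines (Flora) take €60,000 each; half-blood lines (Efua and Kenji) take €30,000 each.

Efua receives €30,000.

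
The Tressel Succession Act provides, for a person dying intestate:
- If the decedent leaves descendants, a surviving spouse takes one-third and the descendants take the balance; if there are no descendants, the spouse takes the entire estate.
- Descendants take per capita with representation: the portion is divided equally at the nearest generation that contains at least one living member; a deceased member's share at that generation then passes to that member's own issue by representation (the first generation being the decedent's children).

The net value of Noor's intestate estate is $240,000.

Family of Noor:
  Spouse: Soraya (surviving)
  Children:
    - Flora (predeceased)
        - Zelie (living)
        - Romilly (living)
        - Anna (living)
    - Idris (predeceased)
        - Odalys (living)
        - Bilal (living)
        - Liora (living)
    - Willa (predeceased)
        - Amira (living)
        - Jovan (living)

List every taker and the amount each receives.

Soraya takes one-third of $240,000 = $80,000. The remaining $160,000 passes to the descendants.
No child survives, so the initial division is made at the grandchildren's generation.
The descendants' portion ($160,000) is divided into 8 shares of $20,000: Zelie, Romilly, Anna, Odalys, Bilal, Liora, Amira, and Jovan each take $20,000.

Soraya: $80,000; Zelie: $20,000; Romilly: $20,000; Anna: $20,000; Odalys: $20,000; Bilal: $20,000; Liora: $20,000; Amira: $20,000; Jovan: $20,000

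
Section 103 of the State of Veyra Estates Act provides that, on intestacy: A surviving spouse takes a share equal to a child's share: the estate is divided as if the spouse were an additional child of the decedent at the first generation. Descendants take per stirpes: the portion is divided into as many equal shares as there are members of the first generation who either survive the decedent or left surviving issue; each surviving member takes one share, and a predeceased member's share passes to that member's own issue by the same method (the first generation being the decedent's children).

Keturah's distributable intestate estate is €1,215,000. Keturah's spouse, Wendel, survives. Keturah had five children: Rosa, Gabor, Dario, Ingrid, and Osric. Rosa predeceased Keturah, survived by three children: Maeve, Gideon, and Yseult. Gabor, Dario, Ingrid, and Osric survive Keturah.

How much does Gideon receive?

Gideon receives €67,500.

The spouse counts as an additional share at the children's level, so there are 6 primary shares of €202,500. Wendel takes one such share (€202,500).
The children's combined portion (€1,012,500) is divided into 5 shares of €202,500: Gabor, Dario, Ingrid, and Osric each take €202,500; Rosa's €202,500 share passes to Rosa's issue.
Rosa's share (€202,500) is divided into 3 shares of €67,500: Maeve, Gideon, and Yseult each take €67,500.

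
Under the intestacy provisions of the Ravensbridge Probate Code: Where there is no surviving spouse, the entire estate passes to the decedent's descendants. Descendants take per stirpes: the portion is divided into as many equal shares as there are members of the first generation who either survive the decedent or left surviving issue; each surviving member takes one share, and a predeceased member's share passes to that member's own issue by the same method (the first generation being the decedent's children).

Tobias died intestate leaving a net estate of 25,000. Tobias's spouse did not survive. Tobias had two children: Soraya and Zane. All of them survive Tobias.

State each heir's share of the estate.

The entire 25,000 passes to the descendants.
That amount (25,000) is divided into 2 shares of 12,500: Soraya and Zane each take 12,500.

Soraya: 12,500; Zane: 12,500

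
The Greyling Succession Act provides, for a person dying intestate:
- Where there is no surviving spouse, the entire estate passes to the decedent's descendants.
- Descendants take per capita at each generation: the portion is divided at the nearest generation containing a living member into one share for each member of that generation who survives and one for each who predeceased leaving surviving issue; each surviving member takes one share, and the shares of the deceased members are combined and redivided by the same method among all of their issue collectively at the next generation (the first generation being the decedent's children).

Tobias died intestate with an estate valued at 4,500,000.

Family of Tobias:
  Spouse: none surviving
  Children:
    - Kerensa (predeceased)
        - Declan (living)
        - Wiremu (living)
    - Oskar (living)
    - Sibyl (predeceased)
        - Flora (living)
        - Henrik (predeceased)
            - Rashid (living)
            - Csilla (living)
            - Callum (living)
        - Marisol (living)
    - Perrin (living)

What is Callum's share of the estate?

The entire 4,500,000 passes to the descendants.
That amount (4,500,000) is divided at the children's generation into 4 shares of 1,125,000. Oskar and Perrin each take 1,125,000. The 2 shares of the deceased (Kerensa and Sibyl) are combined into a pool of 2,250,000.
That pool (2,250,000) is divided at the grandchildren's generation into 5 shares of 450,000. Declan, Wiremu, Flora, and Marisol each take 450,000. The remaining share for the deceased Henrik (450,000) is carried to the next generation.
That pool (450,000) is divided at the great-grandchildren's generation equally among Rashid, Csilla, and Callum: 150,000 each.

Callum receives 150,000.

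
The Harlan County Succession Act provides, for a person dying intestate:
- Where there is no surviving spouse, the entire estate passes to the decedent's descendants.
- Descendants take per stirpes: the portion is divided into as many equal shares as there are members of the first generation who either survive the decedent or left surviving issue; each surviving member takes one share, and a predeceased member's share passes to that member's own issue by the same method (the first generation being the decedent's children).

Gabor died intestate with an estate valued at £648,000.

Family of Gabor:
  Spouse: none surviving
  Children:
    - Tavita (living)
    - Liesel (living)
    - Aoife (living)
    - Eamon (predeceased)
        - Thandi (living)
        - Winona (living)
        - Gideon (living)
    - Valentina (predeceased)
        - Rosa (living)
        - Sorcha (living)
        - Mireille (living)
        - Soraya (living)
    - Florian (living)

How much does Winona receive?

The entire £648,000 passes to the descendants.
That amount (£648,000) is divided into 6 shares of £108,000: Tavita, Liesel, Aoife, and Florian each take £108,000; Eamon's £108,000 share passes to Eamon's issue; Valentina's £108,000 share passes to Valentina's issue.
Eamon's share (£108,000) is divided into 3 shares of £36,000: Thandi, Winona, and Gideon each take £36,000.
Valentina's share (£108,000) is divided into 4 shares of £27,000: Rosa, Sorcha, Mireille, and Soraya each take £27,000.

Winona receives £36,000.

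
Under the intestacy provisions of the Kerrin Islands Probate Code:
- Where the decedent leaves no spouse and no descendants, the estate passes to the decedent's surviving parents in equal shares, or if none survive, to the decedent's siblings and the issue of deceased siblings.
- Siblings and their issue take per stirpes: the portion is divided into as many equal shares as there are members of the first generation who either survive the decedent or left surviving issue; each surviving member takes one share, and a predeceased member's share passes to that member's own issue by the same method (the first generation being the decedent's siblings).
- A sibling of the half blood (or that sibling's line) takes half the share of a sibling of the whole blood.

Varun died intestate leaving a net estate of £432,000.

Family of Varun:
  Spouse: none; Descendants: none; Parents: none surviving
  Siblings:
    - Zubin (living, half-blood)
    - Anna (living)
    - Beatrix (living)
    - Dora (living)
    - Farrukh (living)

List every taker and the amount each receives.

The entire £432,000 passes to the siblings and their issue.
Counting each half-blood sibling's line as half a unit, there are 9/2 units in £432,000, so one unit is £96,000. Whole-blood lines (Anna, Beatrix, Dora, and Farrukh) take £96,000 each; half-blood lines (Zubin) take £48,000 each.

Zubin: £48,000; Anna: £96,000; Beatrix: £96,000; Dora: £96,000; Farrukh: £96,000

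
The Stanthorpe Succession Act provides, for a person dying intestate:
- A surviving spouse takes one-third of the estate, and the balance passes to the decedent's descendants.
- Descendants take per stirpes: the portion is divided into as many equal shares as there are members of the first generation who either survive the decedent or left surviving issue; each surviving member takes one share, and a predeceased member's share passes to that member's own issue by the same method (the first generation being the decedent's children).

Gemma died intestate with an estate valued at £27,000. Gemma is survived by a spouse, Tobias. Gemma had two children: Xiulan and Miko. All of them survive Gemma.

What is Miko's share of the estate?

Tobias takes one-third of £27,000 = £9,000. The remaining £18,000 passes to the descendants.
The descendants' portion (£18,000) is divided into 2 shares of £9,000: Xiulan and Miko each take £9,000.

Miko receives £9,000.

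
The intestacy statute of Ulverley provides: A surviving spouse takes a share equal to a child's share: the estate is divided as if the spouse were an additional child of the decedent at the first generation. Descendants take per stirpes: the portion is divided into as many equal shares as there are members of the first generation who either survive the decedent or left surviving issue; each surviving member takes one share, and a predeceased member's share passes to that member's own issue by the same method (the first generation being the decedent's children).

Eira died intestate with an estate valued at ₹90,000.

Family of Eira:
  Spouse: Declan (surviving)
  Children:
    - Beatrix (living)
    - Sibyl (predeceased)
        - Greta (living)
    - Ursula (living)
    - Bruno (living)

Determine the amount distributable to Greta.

Greta receives ₹18,000.

The spouse counts as an additional share at the children's level, so there are 5 primary shares of ₹18,000. Declan takes one such share (₹18,000).
The children's combined portion (₹72,000) is divided into 4 shares of ₹18,000: Beatrix, Ursula, and Bruno each take ₹18,000; Sibyl's ₹18,000 share passes to Sibyl's issue.
Sibyl's share (₹18,000) passes entirely to Greta.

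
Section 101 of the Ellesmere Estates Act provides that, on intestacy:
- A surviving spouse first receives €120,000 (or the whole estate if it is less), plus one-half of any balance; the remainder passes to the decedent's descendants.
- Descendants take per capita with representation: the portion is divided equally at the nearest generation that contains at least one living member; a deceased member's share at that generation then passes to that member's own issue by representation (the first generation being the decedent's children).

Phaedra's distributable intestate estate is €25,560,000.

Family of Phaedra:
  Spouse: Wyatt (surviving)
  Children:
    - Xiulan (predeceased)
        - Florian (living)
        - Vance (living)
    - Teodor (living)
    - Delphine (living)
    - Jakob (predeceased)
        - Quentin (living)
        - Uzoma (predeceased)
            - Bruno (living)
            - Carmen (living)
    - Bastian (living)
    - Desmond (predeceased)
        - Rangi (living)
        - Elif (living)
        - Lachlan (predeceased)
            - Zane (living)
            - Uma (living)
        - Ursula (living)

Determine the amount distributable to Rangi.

Wyatt first takes €120,000, leaving a balance of €25,440,000. Wyatt then takes one-half of the balance (€12,720,000), for a total of €12,840,000. The remaining €12,720,000 passes to the descendants.
The descendants' portion (€12,720,000) is divided into 6 shares of €2,120,000: Teodor, Delphine, and Bastian each take €2,120,000; Xiulan's €2,120,000 share passes to Xiulan's issue; Jakob's €2,120,000 share passes to Jakob's issue; Desmond's €2,120,000 share passes to Desmond's issue.
Xiulan's share (€2,120,000) is divided into 2 shares of €1,060,000: Florian and Vance each take €1,060,000.
Jakob's share (€2,120,000) is divided into 2 shares of €1,060,000: Quentin takes €1,060,000; Uzoma's €1,060,000 share passes to Uzoma's issue.
Uzoma's share (€1,060,000) is divided into 2 shares of €530,000: Bruno and Carmen each take €530,000.
Desmond's share (€2,120,000) is divided into 4 shares of €530,000: Rangi, Elif, and Ursula each take €530,000; Lachlan's €530,000 share passes to Lachlan's issue.
Lachlan's share (€530,000) is divided into 2 shares of €265,000: Zane and Uma each take €265,000.

Rangi receives €530,000.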